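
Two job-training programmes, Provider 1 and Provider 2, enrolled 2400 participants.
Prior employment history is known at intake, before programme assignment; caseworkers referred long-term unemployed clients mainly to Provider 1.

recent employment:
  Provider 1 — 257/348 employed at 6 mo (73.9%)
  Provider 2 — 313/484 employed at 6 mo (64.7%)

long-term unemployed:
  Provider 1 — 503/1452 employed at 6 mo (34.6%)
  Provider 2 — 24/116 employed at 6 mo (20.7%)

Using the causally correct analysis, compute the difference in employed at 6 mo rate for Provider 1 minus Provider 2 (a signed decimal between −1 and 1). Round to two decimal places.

Prior employment history differs across programmes for reasons unrelated to any effect of the programme itself, and it separately predicts the outcome — a classic confounder. We must compare within prior employment history levels.
Adjusting over the population distribution of prior employment history: 0.347·(0.739−0.647) + 0.653·(0.346−0.207) = +0.123.

+0.12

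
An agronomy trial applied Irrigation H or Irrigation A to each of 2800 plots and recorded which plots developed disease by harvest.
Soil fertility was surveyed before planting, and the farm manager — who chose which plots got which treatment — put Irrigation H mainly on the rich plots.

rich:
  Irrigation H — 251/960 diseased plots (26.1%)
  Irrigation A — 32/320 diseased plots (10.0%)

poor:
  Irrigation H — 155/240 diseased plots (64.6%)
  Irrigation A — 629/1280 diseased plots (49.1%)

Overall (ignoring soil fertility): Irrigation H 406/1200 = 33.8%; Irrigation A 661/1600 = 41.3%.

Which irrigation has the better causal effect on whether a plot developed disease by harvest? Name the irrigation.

Here soil fertility is a common cause — it drives both which irrigation a case falls under and the outcome. The crude comparison mixes populations; the stratum-specific rates are the causally relevant ones.
Within each level — rich: 26.1% vs 10.0%; poor: 64.6% vs 49.1% — Irrigation A is lower every time.

Irrigation A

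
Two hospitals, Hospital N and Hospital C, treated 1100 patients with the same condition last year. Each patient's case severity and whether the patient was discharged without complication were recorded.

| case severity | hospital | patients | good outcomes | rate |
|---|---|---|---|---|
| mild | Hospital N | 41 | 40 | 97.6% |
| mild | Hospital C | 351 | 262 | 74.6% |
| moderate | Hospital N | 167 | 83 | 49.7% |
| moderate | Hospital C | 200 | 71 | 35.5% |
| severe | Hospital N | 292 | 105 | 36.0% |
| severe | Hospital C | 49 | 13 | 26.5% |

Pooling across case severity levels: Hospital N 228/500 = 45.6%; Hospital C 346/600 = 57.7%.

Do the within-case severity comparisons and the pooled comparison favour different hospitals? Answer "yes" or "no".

yes

Within each case severity level (mild 97.6% vs 74.6%; moderate 49.7% vs 35.5%; severe 36.0% vs 26.5%), Hospital N has the higher rate every time. Pooled: 45.6% vs 57.7% — Hospital C has the higher rate overall. The two comparisons disagree.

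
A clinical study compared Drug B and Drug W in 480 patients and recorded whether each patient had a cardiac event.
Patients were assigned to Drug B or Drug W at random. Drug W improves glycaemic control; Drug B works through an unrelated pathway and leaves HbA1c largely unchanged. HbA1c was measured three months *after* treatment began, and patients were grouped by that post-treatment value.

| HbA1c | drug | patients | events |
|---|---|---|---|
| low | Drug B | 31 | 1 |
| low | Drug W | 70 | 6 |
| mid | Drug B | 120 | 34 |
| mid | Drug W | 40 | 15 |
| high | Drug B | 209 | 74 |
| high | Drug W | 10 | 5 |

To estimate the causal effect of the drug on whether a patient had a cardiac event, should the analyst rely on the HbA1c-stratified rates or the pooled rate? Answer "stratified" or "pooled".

pooled

HbA1c here is a post-treatment variable shaped by the drug; conditioning on it would introduce bias rather than remove it. The overall comparison is the causal one.
Pooled: Drug B 30.3% vs Drug W 21.7%; Drug W is lower overall.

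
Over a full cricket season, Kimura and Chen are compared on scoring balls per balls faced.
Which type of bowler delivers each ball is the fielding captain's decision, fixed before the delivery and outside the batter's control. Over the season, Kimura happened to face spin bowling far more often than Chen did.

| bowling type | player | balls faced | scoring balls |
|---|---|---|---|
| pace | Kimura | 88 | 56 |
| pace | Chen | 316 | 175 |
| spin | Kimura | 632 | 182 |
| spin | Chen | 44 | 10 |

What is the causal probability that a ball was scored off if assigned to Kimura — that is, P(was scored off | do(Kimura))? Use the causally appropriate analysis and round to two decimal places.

Nothing the player does changes bowling type; the imbalance is an allocation artefact. With bowling type also predicting the outcome, the pooled figure is confounded, and the within-stratum comparison is the causal one.
Standardising Kimura to the population bowling type mix: 0.374·56/88 + 0.626·182/632 = 0.418.

0.42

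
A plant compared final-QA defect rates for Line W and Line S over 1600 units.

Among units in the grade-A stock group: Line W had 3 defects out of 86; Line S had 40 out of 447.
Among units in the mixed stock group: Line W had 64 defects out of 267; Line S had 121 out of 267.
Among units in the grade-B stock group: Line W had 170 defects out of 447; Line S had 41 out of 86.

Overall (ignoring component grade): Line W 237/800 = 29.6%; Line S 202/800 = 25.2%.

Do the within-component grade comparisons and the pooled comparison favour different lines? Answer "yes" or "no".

Within each component grade level (grade-A stock 3.5% vs 8.9%; mixed stock 24.0% vs 45.3%; grade-B stock 38.0% vs 47.7%), Line W has the lower rate every time. Pooled: 29.6% vs 25.2% — Line S has the lower rate overall. The two comparisons disagree.

yes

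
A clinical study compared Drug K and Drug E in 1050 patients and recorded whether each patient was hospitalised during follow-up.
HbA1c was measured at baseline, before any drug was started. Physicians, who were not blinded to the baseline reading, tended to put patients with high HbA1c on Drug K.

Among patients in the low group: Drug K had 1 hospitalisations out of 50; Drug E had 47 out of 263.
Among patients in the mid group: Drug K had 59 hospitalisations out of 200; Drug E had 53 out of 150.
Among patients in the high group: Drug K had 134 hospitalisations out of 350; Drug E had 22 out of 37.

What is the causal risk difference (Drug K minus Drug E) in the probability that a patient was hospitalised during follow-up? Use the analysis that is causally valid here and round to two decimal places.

-0.14

Nothing the drug does changes HbA1c; the imbalance is an allocation artefact. With HbA1c also predicting the outcome, the pooled figure is confounded, and the within-stratum comparison is the causal one.
Adjusting over the population distribution of HbA1c: 0.298·(0.020−0.179) + 0.333·(0.295−0.353) + 0.369·(0.383−0.595) = -0.145.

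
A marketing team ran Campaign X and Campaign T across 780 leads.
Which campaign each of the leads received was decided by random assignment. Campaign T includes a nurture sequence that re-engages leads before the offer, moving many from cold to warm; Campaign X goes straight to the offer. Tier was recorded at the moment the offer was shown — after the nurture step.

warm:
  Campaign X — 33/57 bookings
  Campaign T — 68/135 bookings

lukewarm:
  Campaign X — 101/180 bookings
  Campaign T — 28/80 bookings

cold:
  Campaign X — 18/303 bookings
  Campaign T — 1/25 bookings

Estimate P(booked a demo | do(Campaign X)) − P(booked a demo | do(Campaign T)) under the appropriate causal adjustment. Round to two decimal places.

Stratifying would compare campaigns among leads the campaigns themselves sorted into engagement tier groups — a form of selection on an intermediate. The unconditioned pooled rates give the total causal effect.
The causal difference is the pooled difference: 0.281 − 0.404 = -0.123.

-0.12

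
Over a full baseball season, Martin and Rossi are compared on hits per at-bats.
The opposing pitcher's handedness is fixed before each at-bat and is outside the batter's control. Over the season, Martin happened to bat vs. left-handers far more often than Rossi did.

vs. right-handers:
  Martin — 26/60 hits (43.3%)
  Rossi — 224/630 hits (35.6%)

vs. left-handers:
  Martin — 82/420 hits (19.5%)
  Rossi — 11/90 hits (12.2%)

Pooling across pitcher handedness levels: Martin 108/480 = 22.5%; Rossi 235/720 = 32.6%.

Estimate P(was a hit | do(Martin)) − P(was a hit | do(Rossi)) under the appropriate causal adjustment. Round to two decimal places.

+0.08

Martin is higher inside every pitcher handedness stratum but Rossi is higher in aggregate. Whether to stratify depends on how pitcher handedness relates to the player.
Here pitcher handedness is a common cause — it drives both which player a case falls under and the outcome. The crude comparison mixes populations; the stratum-specific rates are the causally relevant ones.
Adjusting over the population distribution of pitcher handedness: 0.575·(0.433−0.356) + 0.425·(0.195−0.122) = +0.076.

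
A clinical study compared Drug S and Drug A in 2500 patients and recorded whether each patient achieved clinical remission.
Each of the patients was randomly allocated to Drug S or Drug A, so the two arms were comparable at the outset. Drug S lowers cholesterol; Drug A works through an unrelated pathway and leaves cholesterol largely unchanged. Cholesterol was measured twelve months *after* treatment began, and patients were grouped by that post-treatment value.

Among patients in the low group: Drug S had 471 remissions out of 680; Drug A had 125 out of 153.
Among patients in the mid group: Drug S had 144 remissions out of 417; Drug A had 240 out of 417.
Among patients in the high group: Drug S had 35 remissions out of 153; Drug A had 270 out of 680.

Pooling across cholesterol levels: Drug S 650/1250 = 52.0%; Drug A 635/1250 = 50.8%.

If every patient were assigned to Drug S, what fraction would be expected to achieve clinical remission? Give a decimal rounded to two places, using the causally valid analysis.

0.52

Cholesterol lies on the pathway drug → cholesterol → outcome, so adjusting for it blocks the indirect effect. For the total causal effect of drug, use the unadjusted pooled rates.
So P(outcome | do(Drug S)) is just the pooled rate for Drug S: 650/1250 = 0.520.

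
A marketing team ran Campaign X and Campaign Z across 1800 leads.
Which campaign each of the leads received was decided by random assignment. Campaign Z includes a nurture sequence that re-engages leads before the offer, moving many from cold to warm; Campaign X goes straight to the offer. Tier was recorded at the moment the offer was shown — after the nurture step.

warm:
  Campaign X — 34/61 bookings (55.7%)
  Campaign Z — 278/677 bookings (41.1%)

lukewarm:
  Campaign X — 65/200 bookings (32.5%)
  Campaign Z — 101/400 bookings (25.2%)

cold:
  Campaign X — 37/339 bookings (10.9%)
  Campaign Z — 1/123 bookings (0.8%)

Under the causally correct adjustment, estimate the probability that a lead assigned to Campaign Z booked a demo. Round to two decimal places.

Within every engagement tier level Campaign X has the higher rate, yet pooled Campaign Z does — Simpson's reversal.
Because the campaign influences engagement tier, engagement tier is a post-treatment mediator, not a confounder. Stratifying on it would bias the estimate; the causal effect is the crude pooled difference.
So P(outcome | do(Campaign Z)) is just the pooled rate for Campaign Z: 380/1200 = 0.317.

0.32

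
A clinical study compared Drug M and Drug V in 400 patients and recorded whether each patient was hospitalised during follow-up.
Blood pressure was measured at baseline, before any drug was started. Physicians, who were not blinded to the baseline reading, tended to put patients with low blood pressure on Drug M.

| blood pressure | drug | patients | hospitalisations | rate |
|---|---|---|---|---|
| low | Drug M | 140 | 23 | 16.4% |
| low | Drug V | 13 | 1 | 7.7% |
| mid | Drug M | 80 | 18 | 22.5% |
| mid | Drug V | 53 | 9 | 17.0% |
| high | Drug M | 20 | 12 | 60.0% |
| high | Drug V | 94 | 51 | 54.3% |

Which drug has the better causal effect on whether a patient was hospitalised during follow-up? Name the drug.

Drug V

The blood pressure-specific comparison favours Drug V throughout, but the pooled figures favour Drug M. The question is whether to condition on blood pressure.
Blood pressure differs across drugs for reasons unrelated to any effect of the drug itself, and it separately predicts the outcome — a classic confounder. We must compare within blood pressure levels.
Within each level — low: 16.4% vs 7.7%; mid: 22.5% vs 17.0%; high: 60.0% vs 54.3% — Drug V is lower every time.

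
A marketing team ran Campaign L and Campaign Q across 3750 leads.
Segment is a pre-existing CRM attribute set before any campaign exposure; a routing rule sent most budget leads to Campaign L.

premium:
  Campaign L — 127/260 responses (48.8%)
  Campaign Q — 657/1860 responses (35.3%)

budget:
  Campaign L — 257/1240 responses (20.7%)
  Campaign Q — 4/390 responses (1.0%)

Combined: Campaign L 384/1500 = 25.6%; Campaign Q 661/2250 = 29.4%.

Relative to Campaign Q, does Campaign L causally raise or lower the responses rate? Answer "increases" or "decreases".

Since customer segment is a pre-existing factor (not a product of the campaign) and it affects the outcome on its own, it is a confounder. The stratified rates, not the pooled rate, identify the causal effect.
Within each level — premium: 48.8% vs 35.3%; budget: 20.7% vs 1.0% — Campaign L is higher every time.

increases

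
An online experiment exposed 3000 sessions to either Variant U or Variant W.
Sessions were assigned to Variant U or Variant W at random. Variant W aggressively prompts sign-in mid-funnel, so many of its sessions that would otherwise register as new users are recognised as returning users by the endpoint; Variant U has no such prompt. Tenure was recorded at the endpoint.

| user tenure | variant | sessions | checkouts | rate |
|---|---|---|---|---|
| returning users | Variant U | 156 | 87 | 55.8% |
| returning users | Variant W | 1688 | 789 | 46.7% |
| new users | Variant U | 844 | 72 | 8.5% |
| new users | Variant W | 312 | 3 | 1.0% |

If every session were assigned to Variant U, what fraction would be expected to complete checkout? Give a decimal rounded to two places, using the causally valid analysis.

Stratifying would compare variants among sessions the variants themselves sorted into user tenure groups — a form of selection on an intermediate. The unconditioned pooled rates give the total causal effect.
So P(outcome | do(Variant U)) is just the pooled rate for Variant U: 159/1000 = 0.159.

0.16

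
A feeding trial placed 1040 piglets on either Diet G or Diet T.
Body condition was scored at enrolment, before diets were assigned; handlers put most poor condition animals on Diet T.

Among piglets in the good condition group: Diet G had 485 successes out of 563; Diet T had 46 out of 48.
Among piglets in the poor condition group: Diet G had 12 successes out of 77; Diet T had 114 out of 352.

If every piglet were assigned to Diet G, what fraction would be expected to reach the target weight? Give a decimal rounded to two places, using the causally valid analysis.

The starting body condition-specific comparison favours Diet T throughout, but the pooled figures favour Diet G. The question is whether to condition on starting body condition.
Here starting body condition is a common cause — it drives both which diet a case falls under and the outcome. The crude comparison mixes populations; the stratum-specific rates are the causally relevant ones.
Standardising Diet G to the population starting body condition mix: 0.588·485/563 + 0.412·12/77 = 0.570.

0.57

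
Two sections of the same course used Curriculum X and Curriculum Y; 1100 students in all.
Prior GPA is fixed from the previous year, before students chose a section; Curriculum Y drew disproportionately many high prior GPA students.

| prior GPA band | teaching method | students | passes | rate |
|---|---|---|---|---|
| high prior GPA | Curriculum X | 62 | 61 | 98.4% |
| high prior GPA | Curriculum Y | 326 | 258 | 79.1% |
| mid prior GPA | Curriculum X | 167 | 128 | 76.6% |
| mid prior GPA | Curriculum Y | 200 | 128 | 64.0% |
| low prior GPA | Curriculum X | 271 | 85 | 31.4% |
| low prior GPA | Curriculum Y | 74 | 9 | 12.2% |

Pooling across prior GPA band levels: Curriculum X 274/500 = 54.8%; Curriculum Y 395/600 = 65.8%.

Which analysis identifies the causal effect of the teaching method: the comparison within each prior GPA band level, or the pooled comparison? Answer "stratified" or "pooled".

Prior GPA band is set before the teaching method has any effect — it is not caused by the teaching method — and it independently drives the outcome. That makes it a confounder, so the causal comparison is within prior GPA band levels.
Within each level — high prior GPA: 98.4% vs 79.1%; mid prior GPA: 76.6% vs 64.0%; low prior GPA: 31.4% vs 12.2% — Curriculum X is higher every time.

stratified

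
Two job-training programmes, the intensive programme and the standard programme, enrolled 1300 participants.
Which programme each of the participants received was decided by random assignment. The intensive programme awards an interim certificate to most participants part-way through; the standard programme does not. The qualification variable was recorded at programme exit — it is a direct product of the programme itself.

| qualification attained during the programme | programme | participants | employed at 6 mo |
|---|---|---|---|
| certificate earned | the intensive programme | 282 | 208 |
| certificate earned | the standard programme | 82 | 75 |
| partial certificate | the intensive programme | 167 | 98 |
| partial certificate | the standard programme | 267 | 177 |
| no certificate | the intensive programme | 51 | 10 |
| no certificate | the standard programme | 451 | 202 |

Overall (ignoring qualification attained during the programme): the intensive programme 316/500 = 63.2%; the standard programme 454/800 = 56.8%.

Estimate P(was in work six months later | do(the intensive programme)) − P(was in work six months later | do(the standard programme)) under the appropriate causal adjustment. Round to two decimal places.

The distribution of qualification attained during the programme is itself part of what the programme does — it is an intermediate outcome. Holding it fixed would remove that part of the effect; the total effect is the pooled difference.
The causal difference is the pooled difference: 0.632 − 0.568 = +0.065.

+0.06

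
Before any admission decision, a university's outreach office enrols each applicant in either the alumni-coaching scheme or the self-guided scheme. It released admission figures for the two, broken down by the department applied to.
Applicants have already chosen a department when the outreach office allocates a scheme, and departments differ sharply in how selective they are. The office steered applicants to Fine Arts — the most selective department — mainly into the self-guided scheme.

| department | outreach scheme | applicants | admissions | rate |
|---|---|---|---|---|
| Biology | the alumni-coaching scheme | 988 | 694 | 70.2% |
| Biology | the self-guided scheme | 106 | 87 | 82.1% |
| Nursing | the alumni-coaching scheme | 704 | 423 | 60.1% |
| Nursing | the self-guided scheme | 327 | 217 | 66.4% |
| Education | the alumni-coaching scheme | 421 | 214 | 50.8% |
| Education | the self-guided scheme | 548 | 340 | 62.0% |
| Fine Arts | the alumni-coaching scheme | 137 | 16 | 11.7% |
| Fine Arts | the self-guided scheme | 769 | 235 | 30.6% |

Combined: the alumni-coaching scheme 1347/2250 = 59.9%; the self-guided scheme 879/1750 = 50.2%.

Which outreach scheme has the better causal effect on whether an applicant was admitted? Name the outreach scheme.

Department is set before the outreach scheme has any effect — it is not caused by the outreach scheme — and it independently drives the outcome. That makes it a confounder, so the causal comparison is within department levels.
Within each level — Biology: 70.2% vs 82.1%; Nursing: 60.1% vs 66.4%; Education: 50.8% vs 62.0%; Fine Arts: 11.7% vs 30.6% — the self-guided scheme is higher every time.

the self-guided scheme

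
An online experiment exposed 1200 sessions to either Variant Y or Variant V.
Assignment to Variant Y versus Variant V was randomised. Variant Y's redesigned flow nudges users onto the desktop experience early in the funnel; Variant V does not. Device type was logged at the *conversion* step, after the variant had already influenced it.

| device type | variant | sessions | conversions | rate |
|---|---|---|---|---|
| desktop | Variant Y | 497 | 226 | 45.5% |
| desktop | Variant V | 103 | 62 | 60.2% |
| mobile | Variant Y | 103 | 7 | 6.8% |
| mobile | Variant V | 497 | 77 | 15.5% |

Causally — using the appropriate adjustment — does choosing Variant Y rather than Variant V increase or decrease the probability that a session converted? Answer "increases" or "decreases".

increases

Within every device type level Variant V has the higher rate, yet pooled Variant Y does — Simpson's reversal.
Device type here is a post-treatment variable shaped by the variant; conditioning on it would introduce bias rather than remove it. The overall comparison is the causal one.
Pooled: Variant Y 38.8% vs Variant V 23.2%; Variant Y is higher overall.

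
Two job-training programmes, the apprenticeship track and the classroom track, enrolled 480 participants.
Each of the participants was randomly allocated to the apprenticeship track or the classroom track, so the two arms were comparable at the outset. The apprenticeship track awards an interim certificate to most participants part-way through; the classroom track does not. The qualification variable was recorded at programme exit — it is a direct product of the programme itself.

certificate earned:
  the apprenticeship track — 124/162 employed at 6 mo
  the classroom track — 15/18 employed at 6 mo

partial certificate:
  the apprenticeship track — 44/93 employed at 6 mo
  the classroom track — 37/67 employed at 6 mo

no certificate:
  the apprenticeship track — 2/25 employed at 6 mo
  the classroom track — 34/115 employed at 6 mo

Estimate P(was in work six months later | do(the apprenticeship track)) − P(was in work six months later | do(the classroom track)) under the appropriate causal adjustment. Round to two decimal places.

+0.18

Qualification attained during the programme here is a post-treatment variable shaped by the programme; conditioning on it would introduce bias rather than remove it. The overall comparison is the causal one.
The causal difference is the pooled difference: 0.607 − 0.430 = +0.177.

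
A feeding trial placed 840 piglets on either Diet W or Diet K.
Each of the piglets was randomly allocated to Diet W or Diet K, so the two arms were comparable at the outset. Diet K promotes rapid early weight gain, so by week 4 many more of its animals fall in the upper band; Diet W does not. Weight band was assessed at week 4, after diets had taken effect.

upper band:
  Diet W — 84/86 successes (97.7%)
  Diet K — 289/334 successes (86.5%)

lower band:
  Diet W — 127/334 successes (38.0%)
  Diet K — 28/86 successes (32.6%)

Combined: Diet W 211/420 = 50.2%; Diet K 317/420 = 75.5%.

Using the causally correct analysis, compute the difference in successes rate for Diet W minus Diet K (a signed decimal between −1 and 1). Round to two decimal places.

Within every week-4 weight band level Diet W has the higher rate, yet pooled Diet K does — Simpson's reversal.
The distribution of week-4 weight band is itself part of what the diet does — it is an intermediate outcome. Holding it fixed would remove that part of the effect; the total effect is the pooled difference.
The causal difference is the pooled difference: 0.502 − 0.755 = -0.252.

-0.25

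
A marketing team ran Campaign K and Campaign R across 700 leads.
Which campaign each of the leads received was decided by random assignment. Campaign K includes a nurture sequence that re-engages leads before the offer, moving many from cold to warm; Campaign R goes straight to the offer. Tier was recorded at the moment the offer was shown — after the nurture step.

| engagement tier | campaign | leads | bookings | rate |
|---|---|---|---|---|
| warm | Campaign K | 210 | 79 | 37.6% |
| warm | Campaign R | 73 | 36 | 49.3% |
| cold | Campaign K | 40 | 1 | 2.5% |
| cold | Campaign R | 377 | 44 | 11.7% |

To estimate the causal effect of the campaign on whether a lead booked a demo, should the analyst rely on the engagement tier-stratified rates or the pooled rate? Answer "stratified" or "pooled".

pooled

Stratifying would compare campaigns among leads the campaigns themselves sorted into engagement tier groups — a form of selection on an intermediate. The unconditioned pooled rates give the total causal effect.
Pooled: Campaign K 32.0% vs Campaign R 17.8%; Campaign K is higher overall.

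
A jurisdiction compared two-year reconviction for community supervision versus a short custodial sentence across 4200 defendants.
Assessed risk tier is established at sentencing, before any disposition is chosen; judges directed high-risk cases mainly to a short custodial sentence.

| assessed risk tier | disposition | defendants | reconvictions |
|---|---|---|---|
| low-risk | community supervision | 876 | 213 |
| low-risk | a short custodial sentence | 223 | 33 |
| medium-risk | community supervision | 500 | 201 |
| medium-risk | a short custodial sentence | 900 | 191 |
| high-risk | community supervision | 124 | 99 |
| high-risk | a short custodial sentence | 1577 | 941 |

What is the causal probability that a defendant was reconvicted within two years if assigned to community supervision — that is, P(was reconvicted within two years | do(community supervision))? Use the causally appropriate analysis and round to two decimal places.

a short custodial sentence is lower inside every assessed risk tier stratum but community supervision is lower in aggregate. Whether to stratify depends on how assessed risk tier relates to the disposition.
Nothing the disposition does changes assessed risk tier; the imbalance is an allocation artefact. With assessed risk tier also predicting the outcome, the pooled figure is confounded, and the within-stratum comparison is the causal one.
Standardising community supervision to the population assessed risk tier mix: 0.262·213/876 + 0.333·201/500 + 0.405·99/124 = 0.521.

0.52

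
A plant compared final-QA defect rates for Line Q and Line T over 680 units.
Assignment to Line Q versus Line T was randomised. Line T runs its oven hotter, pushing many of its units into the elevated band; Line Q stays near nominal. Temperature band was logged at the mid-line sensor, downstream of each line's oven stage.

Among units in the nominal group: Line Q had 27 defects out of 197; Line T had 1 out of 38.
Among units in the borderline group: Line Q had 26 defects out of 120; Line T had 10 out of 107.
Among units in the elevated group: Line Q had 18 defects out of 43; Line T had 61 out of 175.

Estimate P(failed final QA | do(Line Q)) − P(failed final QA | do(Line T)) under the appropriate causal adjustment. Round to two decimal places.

-0.03

Line T is lower inside every in-process temperature band stratum but Line Q is lower in aggregate. Whether to stratify depends on how in-process temperature band relates to the line.
In-process temperature band here is a post-treatment variable shaped by the line; conditioning on it would introduce bias rather than remove it. The overall comparison is the causal one.
The causal difference is the pooled difference: 0.197 − 0.225 = -0.028.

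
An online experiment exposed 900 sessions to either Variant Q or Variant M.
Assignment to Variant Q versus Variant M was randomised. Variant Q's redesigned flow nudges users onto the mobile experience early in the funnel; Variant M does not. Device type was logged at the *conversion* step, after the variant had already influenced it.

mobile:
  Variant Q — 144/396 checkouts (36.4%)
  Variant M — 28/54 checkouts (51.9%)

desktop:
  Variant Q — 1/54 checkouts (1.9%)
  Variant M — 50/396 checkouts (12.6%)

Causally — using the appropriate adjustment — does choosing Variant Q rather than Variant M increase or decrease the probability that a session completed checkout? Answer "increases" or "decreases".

Device type lies on the pathway variant → device type → outcome, so adjusting for it blocks the indirect effect. For the total causal effect of variant, use the unadjusted pooled rates.
Pooled: Variant Q 32.2% vs Variant M 17.3%; Variant Q is higher overall.

increases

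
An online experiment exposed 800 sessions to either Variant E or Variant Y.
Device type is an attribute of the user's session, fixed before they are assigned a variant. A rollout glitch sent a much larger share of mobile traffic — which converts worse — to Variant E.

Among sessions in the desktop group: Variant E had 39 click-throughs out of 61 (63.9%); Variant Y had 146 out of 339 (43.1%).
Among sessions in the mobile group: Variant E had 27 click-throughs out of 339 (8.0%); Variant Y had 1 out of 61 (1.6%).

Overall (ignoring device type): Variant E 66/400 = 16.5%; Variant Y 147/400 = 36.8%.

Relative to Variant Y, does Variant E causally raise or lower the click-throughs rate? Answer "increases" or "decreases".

The stratified and pooled comparisons disagree (Variant E wins within each device type; Variant Y wins overall), so the answer turns on the causal role of device type.
Device type is set before the variant has any effect — it is not caused by the variant — and it independently drives the outcome. That makes it a confounder, so the causal comparison is within device type levels.
Within each level — desktop: 63.9% vs 43.1%; mobile: 8.0% vs 1.6% — Variant E is higher every time.

increases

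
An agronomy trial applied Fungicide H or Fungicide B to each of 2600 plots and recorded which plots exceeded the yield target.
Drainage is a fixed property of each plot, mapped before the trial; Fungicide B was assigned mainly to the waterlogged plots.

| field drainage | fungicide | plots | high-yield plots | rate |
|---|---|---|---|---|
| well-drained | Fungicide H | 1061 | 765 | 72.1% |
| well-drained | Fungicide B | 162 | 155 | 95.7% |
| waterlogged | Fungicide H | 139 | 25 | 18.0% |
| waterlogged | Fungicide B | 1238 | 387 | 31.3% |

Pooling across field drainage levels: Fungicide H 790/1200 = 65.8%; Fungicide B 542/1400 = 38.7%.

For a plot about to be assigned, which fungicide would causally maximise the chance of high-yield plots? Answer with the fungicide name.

The field drainage-specific comparison favours Fungicide B throughout, but the pooled figures favour Fungicide H. The question is whether to condition on field drainage.
Since field drainage is a pre-existing factor (not a product of the fungicide) and it affects the outcome on its own, it is a confounder. The stratified rates, not the pooled rate, identify the causal effect.
Within each level — well-drained: 72.1% vs 95.7%; waterlogged: 18.0% vs 31.3% — Fungicide B is higher every time.

Fungicide B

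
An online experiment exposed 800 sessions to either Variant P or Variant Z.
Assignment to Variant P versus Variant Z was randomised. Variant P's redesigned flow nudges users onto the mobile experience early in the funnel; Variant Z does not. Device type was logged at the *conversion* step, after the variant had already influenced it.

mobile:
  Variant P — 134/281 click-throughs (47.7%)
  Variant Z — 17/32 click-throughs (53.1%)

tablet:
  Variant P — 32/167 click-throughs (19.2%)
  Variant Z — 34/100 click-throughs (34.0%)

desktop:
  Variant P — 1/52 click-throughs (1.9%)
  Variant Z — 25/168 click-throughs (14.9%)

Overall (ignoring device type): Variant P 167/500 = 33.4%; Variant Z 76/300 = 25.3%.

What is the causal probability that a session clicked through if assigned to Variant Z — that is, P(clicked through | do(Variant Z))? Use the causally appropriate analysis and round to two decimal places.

0.25

The device type-specific comparison favours Variant Z throughout, but the pooled figures favour Variant P. The question is whether to condition on device type.
Because the variant influences device type, device type is a post-treatment mediator, not a confounder. Stratifying on it would bias the estimate; the causal effect is the crude pooled difference.
So P(outcome | do(Variant Z)) is just the pooled rate for Variant Z: 76/300 = 0.253.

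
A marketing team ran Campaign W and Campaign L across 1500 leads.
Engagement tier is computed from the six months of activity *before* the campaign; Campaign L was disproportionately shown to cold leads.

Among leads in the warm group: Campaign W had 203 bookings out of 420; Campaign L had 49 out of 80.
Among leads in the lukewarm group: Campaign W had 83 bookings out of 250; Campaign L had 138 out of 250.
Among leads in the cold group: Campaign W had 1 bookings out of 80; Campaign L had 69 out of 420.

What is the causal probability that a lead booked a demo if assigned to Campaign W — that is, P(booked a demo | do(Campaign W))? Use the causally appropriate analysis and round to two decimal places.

0.28

The stratified and pooled comparisons disagree (Campaign L wins within each engagement tier; Campaign W wins overall), so the answer turns on the causal role of engagement tier.
Engagement tier satisfies the back-door criterion: it is not a descendant of the campaign, and it blocks the spurious path from campaign to outcome. Adjusting for it (i.e., using the within-engagement tier rates) gives the causal effect.
Standardising Campaign W to the population engagement tier mix: 0.333·203/420 + 0.333·83/250 + 0.333·1/80 = 0.276.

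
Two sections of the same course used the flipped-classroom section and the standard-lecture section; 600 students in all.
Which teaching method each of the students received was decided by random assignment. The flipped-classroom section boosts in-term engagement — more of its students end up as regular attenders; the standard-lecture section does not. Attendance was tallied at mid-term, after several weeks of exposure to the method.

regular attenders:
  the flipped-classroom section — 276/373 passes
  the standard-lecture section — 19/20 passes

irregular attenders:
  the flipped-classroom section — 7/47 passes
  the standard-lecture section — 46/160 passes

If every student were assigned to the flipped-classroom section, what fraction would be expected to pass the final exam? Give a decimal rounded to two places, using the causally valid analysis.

Because the teaching method influences mid-term attendance, mid-term attendance is a post-treatment mediator, not a confounder. Stratifying on it would bias the estimate; the causal effect is the crude pooled difference.
So P(outcome | do(the flipped-classroom section)) is just the pooled rate for the flipped-classroom section: 283/420 = 0.674.

0.67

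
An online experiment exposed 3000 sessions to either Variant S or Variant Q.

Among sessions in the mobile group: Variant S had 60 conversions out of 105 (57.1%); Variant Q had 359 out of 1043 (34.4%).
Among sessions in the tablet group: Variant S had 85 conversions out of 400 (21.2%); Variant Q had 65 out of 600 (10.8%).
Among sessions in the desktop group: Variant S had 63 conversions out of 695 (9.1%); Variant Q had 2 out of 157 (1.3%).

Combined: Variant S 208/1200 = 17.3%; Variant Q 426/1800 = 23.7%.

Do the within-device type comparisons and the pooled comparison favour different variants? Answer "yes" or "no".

Within each device type level (mobile 57.1% vs 34.4%; tablet 21.2% vs 10.8%; desktop 9.1% vs 1.3%), Variant S has the higher rate every time. Pooled: 17.3% vs 23.7% — Variant Q has the higher rate overall. The two comparisons disagree.

yes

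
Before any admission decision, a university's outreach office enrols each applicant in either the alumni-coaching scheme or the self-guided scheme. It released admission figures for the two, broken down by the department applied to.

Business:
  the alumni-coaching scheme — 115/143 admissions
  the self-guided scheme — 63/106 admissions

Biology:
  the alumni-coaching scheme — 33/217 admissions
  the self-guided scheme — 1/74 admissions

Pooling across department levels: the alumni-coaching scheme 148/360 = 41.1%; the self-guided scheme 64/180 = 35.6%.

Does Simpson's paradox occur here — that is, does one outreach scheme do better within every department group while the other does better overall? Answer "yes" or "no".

Within each department level (Business 80.4% vs 59.4%; Biology 15.2% vs 1.4%), the alumni-coaching scheme has the higher rate every time. Pooled: 41.1% vs 35.6% — the alumni-coaching scheme has the higher rate overall. They agree.

no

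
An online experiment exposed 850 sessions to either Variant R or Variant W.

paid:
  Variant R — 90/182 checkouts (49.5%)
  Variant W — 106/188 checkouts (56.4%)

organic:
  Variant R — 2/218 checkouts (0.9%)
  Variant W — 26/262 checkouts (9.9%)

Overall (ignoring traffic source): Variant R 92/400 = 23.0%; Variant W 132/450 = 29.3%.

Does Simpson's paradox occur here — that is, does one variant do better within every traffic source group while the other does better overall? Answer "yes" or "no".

no

Within each traffic source level (paid 49.5% vs 56.4%; organic 0.9% vs 9.9%), Variant W has the higher rate every time. Pooled: 23.0% vs 29.3% — Variant W has the higher rate overall. They agree.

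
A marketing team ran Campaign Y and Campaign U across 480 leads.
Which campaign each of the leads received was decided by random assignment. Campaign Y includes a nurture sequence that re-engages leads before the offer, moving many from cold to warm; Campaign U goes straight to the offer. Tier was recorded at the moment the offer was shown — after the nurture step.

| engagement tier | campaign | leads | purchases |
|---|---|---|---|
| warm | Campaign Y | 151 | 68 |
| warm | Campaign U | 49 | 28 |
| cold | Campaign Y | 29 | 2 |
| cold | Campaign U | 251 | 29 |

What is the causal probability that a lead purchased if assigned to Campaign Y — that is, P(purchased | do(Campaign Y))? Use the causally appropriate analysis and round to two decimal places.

Stratifying would compare campaigns among leads the campaigns themselves sorted into engagement tier groups — a form of selection on an intermediate. The unconditioned pooled rates give the total causal effect.
So P(outcome | do(Campaign Y)) is just the pooled rate for Campaign Y: 70/180 = 0.389.

0.39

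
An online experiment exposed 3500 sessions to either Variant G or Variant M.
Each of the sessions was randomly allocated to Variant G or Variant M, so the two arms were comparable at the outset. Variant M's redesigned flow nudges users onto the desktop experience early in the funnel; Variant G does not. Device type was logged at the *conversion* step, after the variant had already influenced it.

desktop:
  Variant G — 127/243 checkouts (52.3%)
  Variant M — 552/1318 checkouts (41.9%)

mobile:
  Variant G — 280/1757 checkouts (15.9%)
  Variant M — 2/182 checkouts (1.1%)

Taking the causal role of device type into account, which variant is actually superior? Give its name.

Device type is recorded after the variant and is itself shifted by it — it sits on the causal path from variant to outcome. Conditioning on a mediator would strip out part of the effect we want; the pooled comparison gives the total causal effect.
Pooled: Variant G 20.3% vs Variant M 36.9%; Variant M is higher overall.

Variant M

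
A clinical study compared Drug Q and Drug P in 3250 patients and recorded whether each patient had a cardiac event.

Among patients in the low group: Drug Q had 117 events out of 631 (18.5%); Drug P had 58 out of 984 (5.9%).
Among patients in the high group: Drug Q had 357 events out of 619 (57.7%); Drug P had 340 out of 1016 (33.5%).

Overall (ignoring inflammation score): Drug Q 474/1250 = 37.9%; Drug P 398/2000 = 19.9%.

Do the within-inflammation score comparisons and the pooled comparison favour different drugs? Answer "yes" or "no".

no

Within each inflammation score level (low 18.5% vs 5.9%; high 57.7% vs 33.5%), Drug P has the lower rate every time. Pooled: 37.9% vs 19.9% — Drug P has the lower rate overall. They agree.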